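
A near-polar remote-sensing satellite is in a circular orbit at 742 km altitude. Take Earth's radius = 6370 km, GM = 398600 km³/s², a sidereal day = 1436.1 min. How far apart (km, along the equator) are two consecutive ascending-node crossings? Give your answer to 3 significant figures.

Semi-major axis a = 6370 + 742 = 7112 km. Period T = 2π√(a³/μ) = 2π√(7112³/398600) = 5969.0 s = 99.48 min.
During one orbit Earth rotates (5969.0 / 86166) × 360° = 24.94°.
At the equator that is 24.94° × (2π·6370/360) km/° = 24.94 × 111.2 = 2773 km.

2770 km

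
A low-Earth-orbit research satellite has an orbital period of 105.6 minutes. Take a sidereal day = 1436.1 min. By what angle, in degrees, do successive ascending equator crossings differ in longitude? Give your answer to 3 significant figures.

T = 105.6 min = 6336.0 s.
During one orbit Earth rotates (6336.0 / 86166) × 360° = 26.47°.

26.5°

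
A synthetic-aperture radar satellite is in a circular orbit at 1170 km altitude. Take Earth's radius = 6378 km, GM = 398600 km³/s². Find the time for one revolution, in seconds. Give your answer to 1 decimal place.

6526.2 seconds

Semi-major axis a = 6378 + 1170 = 7548 km. Period T = 2π√(a³/μ) = 2π√(7548³/398600) = 6526.2 s = 108.77 min.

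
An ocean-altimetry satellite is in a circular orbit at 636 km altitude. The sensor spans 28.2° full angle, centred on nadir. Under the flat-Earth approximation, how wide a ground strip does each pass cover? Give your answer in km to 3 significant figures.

Half-angle = 28.2°/2 = 14.1°.
Swath width ≈ 2h·tan(θ/2) = 2 × 636 × tan(14.1°) = 319.5 km.

320 km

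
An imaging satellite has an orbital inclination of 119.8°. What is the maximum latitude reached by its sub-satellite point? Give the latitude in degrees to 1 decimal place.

60.2°

Retrograde orbit: the ground track reaches ±(180° − i) = ±(180 − 119.8) = ±60.2°.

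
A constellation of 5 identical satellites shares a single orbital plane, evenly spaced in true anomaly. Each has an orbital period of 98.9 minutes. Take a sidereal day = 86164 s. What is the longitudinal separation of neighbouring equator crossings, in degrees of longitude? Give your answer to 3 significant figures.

T = 98.9 min = 5934.0 s.
Single-satellite node shift = (5934.0/86164) × 360° = 24.79°.
With 5 satellites evenly phased, successive equator crossings are 24.79/5 = 4.959° apart.

4.96°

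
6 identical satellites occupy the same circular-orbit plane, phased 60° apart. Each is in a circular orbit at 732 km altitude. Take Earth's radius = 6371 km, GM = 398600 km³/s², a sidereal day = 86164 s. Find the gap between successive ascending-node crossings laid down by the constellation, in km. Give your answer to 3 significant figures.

461 km

Semi-major axis a = 6371 + 732 = 7103 km. Period T = 2π√(a³/μ) = 2π√(7103³/398600) = 5957.6 s = 99.29 min.
Single-satellite node shift = (5957.6/86164) × 360° = 24.89°.
With 6 satellites evenly phased, successive equator crossings are 24.89/6 = 4.149° apart.
That is 4.149 × 111.2 = 461 km at the equator.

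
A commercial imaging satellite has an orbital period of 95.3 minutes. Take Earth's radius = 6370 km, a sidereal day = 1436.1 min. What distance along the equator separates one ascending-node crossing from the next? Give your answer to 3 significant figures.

2660 km

T = 95.3 min = 5718.0 s.
During one orbit Earth rotates (5718.0 / 86166) × 360° = 23.89°.
At the equator that is 23.89° × (2π·6370/360) km/° = 23.89 × 111.2 = 2656 km.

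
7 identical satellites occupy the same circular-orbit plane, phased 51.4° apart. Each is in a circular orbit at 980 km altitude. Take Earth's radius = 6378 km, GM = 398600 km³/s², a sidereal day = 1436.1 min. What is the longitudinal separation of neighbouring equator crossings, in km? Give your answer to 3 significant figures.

Semi-major axis a = 6378 + 980 = 7358 km. Period T = 2π√(a³/μ) = 2π√(7358³/398600) = 6281.3 s = 104.69 min.
Single-satellite node shift = (6281.3/86166) × 360° = 26.24°.
With 7 satellites evenly phased, successive equator crossings are 26.24/7 = 3.749° apart.
That is 3.749 × 111.3 = 417 km at the equator.

417 km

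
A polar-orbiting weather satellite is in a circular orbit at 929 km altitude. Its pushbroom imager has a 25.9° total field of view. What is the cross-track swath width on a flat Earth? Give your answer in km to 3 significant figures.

Half-angle = 25.9°/2 = 12.95°.
Swath width ≈ 2h·tan(θ/2) = 2 × 929 × tan(12.95°) = 427.2 km.

427 km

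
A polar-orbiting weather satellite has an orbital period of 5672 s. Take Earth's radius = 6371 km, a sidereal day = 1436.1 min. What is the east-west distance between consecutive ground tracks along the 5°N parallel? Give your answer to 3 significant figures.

Node shift per orbit = (5672.0/86166) × 360° = 23.70°.
Equatorial spacing = 23.70 × 111.2 km/° = 2635 km.
At 5° latitude, spacing = 2635 × cos(5°) = 2625 km.

2630 km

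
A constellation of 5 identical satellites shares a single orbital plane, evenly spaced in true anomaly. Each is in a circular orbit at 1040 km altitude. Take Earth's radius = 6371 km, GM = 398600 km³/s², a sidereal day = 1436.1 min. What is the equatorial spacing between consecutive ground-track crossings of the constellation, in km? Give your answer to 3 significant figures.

590 km

Semi-major axis a = 6371 + 1040 = 7411 km. Period T = 2π√(a³/μ) = 2π√(7411³/398600) = 6349.3 s = 105.82 min.
Single-satellite node shift = (6349.3/86166) × 360° = 26.53°.
With 5 satellites evenly phased, successive equator crossings are 26.53/5 = 5.305° apart.
That is 5.305 × 111.2 = 590 km at the equator.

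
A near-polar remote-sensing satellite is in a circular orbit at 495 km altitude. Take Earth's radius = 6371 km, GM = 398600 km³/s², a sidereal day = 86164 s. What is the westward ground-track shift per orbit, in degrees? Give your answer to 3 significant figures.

Semi-major axis a = 6371 + 495 = 6866 km. Period T = 2π√(a³/μ) = 2π√(6866³/398600) = 5662.0 s = 94.37 min.
During one orbit Earth rotates (5662.0 / 86164) × 360° = 23.66°.

23.7°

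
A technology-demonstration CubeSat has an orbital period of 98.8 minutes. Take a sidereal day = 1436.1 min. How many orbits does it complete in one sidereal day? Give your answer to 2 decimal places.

T = 98.8 min = 5928.0 s.
Orbits per sidereal day = 86166 / 5928.0 = 14.535.

14.54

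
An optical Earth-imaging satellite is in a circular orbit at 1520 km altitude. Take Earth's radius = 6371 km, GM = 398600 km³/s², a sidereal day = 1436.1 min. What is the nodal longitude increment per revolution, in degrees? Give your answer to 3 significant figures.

Semi-major axis a = 6371 + 1520 = 7891 km. Period T = 2π√(a³/μ) = 2π√(7891³/398600) = 6976.0 s = 116.27 min.
During one orbit Earth rotates (6976.0 / 86166) × 360° = 29.15°.

29.1°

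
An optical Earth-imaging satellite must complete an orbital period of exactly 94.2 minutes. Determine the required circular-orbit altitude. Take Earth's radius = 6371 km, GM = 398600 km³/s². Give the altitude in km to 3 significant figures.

487 km

T = 94.2 min = 5652.0 s.
From T = 2π√(a³/μ): a = (μ T²/4π²)^(1/3) = (398600 × 5652.0² / 4π²)^(1/3) = 6858 km.
Altitude h = a − R = 6858 − 6371 = 487 km.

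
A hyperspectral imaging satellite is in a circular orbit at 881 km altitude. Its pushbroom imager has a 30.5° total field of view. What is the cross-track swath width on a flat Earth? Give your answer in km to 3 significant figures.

Half-angle = 30.5°/2 = 15.25°.
Swath width ≈ 2h·tan(θ/2) = 2 × 881 × tan(15.25°) = 480.4 km.

480 km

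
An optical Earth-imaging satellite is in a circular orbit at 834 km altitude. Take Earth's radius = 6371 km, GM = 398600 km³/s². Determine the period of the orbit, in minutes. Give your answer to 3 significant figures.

101 min

Semi-major axis a = 6371 + 834 = 7205 km. Period T = 2π√(a³/μ) = 2π√(7205³/398600) = 6086.4 s = 101.44 min.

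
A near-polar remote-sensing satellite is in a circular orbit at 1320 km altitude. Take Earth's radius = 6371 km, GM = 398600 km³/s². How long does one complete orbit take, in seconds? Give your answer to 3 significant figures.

6710 seconds

Semi-major axis a = 6371 + 1320 = 7691 km. Period T = 2π√(a³/μ) = 2π√(7691³/398600) = 6712.5 s = 111.88 min.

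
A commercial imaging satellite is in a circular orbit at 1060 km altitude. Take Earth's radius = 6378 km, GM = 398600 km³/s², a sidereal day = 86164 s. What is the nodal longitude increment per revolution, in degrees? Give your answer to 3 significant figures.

26.7°

Semi-major axis a = 6378 + 1060 = 7438 km. Period T = 2π√(a³/μ) = 2π√(7438³/398600) = 6384.0 s = 106.40 min.
During one orbit Earth rotates (6384.0 / 86164) × 360° = 26.67°.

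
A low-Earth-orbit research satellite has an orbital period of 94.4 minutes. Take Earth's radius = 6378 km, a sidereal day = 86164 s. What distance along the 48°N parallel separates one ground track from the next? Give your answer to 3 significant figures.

T = 94.4 min = 5664.0 s.
Node shift per orbit = (5664.0/86164) × 360° = 23.66°.
Equatorial spacing = 23.66 × 111.3 km/° = 2634 km.
At 48° latitude, spacing = 2634 × cos(48°) = 1763 km.

1760 km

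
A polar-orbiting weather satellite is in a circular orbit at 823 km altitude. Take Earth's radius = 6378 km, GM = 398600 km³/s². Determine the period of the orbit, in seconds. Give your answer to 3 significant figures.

Semi-major axis a = 6378 + 823 = 7201 km. Period T = 2π√(a³/μ) = 2π√(7201³/398600) = 6081.4 s = 101.36 min.

6080 seconds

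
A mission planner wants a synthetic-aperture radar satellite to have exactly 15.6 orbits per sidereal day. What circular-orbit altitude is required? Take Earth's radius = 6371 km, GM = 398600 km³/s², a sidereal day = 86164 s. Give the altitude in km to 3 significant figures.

382 km

Required period T = 86164 / 15.6 = 5523.3 s.
From T = 2π√(a³/μ): a = (μ T²/4π²)^(1/3) = (398600 × 5523.3² / 4π²)^(1/3) = 6753 km.
Altitude h = a − R = 6753 − 6371 = 382 km.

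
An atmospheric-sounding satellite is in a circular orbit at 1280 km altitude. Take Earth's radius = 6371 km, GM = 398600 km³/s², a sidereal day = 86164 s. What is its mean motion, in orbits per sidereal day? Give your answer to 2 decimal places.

12.94

Semi-major axis a = 6371 + 1280 = 7651 km. Period T = 2π√(a³/μ) = 2π√(7651³/398600) = 6660.2 s = 111.00 min.
Orbits per sidereal day = 86164 / 6660.2 = 12.937.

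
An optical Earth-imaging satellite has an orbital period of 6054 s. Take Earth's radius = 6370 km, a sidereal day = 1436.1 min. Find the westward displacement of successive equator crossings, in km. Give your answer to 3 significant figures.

2810 km

During one orbit Earth rotates (6054.0 / 86166) × 360° = 25.29°.
At the equator that is 25.29° × (2π·6370/360) km/° = 25.29 × 111.2 = 2812 km.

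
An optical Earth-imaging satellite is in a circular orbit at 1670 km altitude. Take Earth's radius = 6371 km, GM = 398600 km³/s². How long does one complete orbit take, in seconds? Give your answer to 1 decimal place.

Semi-major axis a = 6371 + 1670 = 8041 km. Period T = 2π√(a³/μ) = 2π√(8041³/398600) = 7175.9 s = 119.60 min.

7175.9 seconds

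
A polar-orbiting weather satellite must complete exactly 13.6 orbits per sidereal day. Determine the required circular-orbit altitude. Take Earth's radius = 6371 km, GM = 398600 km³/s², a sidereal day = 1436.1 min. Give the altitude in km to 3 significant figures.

Required period T = 86166 / 13.6 = 6335.7 s.
From T = 2π√(a³/μ): a = (μ T²/4π²)^(1/3) = (398600 × 6335.7² / 4π²)^(1/3) = 7400 km.
Altitude h = a − R = 7400 − 6371 = 1029 km.

1030 km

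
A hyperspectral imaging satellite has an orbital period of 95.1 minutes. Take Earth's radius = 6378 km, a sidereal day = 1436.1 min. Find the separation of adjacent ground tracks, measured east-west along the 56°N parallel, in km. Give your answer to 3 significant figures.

T = 95.1 min = 5706.0 s.
Node shift per orbit = (5706.0/86166) × 360° = 23.84°.
Equatorial spacing = 23.84 × 111.3 km/° = 2654 km.
At 56° latitude, spacing = 2654 × cos(56°) = 1484 km.

1480 km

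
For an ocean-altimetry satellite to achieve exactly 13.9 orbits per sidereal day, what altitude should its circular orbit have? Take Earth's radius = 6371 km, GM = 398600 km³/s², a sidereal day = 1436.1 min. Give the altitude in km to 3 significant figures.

923 km

Required period T = 86166 / 13.9 = 6199.0 s.
From T = 2π√(a³/μ): a = (μ T²/4π²)^(1/3) = (398600 × 6199.0² / 4π²)^(1/3) = 7294 km.
Altitude h = a − R = 7294 − 6371 = 923 km.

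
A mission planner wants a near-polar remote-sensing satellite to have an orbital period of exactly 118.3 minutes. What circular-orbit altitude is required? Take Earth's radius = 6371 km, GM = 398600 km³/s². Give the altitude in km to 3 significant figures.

T = 118.3 min = 7098.0 s.
From T = 2π√(a³/μ): a = (μ T²/4π²)^(1/3) = (398600 × 7098.0² / 4π²)^(1/3) = 7983 km.
Altitude h = a − R = 7983 − 6371 = 1612 km.

1610 km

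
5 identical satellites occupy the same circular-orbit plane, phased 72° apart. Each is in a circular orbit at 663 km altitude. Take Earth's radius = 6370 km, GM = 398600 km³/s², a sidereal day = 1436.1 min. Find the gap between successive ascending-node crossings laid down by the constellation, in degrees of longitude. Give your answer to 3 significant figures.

4.90°

Semi-major axis a = 6370 + 663 = 7033 km. Period T = 2π√(a³/μ) = 2π√(7033³/398600) = 5869.8 s = 97.83 min.
Single-satellite node shift = (5869.8/86166) × 360° = 24.52°.
With 5 satellites evenly phased, successive equator crossings are 24.52/5 = 4.905° apart.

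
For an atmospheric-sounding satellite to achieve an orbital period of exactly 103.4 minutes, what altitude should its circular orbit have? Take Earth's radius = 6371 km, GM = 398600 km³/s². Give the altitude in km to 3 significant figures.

926 km

T = 103.4 min = 6204.0 s.
From T = 2π√(a³/μ): a = (μ T²/4π²)^(1/3) = (398600 × 6204.0² / 4π²)^(1/3) = 7297 km.
Altitude h = a − R = 7297 − 6371 = 926 km.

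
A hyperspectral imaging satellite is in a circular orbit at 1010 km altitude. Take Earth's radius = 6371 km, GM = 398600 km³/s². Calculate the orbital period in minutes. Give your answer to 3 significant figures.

Semi-major axis a = 6371 + 1010 = 7381 km. Period T = 2π√(a³/μ) = 2π√(7381³/398600) = 6310.8 s = 105.18 min.

105 min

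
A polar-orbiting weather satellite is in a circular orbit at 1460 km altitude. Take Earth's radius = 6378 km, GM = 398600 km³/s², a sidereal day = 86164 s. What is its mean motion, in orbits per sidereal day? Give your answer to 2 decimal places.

12.48

Semi-major axis a = 6378 + 1460 = 7838 km. Period T = 2π√(a³/μ) = 2π√(7838³/398600) = 6905.9 s = 115.10 min.
Orbits per sidereal day = 86164 / 6905.9 = 12.477.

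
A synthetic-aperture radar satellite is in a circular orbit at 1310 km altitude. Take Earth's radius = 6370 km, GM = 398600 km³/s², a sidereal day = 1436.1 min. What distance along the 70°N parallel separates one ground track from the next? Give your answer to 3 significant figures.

1060 km

Semi-major axis a = 6370 + 1310 = 7680 km. Period T = 2π√(a³/μ) = 2π√(7680³/398600) = 6698.1 s = 111.64 min.
Node shift per orbit = (6698.1/86166) × 360° = 27.98°.
Equatorial spacing = 27.98 × 111.2 km/° = 3111 km.
At 70° latitude, spacing = 3111 × cos(70°) = 1064 km.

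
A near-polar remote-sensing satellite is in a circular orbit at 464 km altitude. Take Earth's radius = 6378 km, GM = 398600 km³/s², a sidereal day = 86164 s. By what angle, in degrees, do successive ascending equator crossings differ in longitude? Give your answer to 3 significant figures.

23.5°

Semi-major axis a = 6378 + 464 = 6842 km. Period T = 2π√(a³/μ) = 2π√(6842³/398600) = 5632.3 s = 93.87 min.
During one orbit Earth rotates (5632.3 / 86164) × 360° = 23.53°.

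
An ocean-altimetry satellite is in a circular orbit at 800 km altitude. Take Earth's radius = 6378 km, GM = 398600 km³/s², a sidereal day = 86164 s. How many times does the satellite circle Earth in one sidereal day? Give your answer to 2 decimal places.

Semi-major axis a = 6378 + 800 = 7178 km. Period T = 2π√(a³/μ) = 2π√(7178³/398600) = 6052.2 s = 100.87 min.
Orbits per sidereal day = 86164 / 6052.2 = 14.237.

14.24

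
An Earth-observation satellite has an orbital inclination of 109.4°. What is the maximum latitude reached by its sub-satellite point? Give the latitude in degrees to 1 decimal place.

Retrograde orbit: the ground track reaches ±(180° − i) = ±(180 − 109.4) = ±70.6°.

70.6°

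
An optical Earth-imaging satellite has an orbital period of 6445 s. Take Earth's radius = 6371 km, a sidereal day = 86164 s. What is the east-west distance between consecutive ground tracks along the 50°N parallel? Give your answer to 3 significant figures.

Node shift per orbit = (6445.0/86164) × 360° = 26.93°.
Equatorial spacing = 26.93 × 111.2 km/° = 2994 km.
At 50° latitude, spacing = 2994 × cos(50°) = 1925 km.

1920 km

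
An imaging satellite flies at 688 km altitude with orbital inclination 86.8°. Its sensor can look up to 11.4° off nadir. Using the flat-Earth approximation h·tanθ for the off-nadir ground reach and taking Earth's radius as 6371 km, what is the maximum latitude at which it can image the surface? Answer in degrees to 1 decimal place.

88.0°

For a prograde orbit the ground track reaches latitude ±i = ±86.8°.
Sensor half-swath on the ground ≈ 688·tan(11.4°) = 139 km = 1.25° of latitude.
Maximum observable latitude ≈ 86.8 + 1.25 = 88.0°.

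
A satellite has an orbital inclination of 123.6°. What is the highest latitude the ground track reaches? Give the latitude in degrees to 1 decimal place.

Retrograde orbit: the ground track reaches ±(180° − i) = ±(180 − 123.6) = ±56.4°.

56.4°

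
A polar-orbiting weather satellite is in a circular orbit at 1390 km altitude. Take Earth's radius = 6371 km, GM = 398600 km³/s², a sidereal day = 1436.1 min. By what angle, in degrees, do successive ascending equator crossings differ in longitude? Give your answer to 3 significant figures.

28.4°

Semi-major axis a = 6371 + 1390 = 7761 km. Period T = 2π√(a³/μ) = 2π√(7761³/398600) = 6804.4 s = 113.41 min.
During one orbit Earth rotates (6804.4 / 86166) × 360° = 28.43°.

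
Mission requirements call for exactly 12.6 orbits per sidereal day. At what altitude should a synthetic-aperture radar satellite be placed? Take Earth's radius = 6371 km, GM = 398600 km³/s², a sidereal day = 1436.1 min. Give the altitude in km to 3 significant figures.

1420 km

Required period T = 86166 / 12.6 = 6838.6 s.
From T = 2π√(a³/μ): a = (μ T²/4π²)^(1/3) = (398600 × 6838.6² / 4π²)^(1/3) = 7787 km.
Altitude h = a − R = 7787 − 6371 = 1416 km.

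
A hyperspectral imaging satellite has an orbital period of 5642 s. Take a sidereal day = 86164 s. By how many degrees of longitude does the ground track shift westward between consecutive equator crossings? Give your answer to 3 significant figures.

23.6°

During one orbit Earth rotates (5642.0 / 86164) × 360° = 23.57°.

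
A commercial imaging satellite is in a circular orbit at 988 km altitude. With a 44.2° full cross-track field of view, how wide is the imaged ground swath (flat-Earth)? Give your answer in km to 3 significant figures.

802 km

Half-angle = 44.2°/2 = 22.1°.
Swath width ≈ 2h·tan(θ/2) = 2 × 988 × tan(22.1°) = 802.4 km.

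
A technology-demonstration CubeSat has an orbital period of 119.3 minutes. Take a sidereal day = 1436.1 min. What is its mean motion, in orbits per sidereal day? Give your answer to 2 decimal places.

12.04

T = 119.3 min = 7158.0 s.
Orbits per sidereal day = 86166 / 7158.0 = 12.038.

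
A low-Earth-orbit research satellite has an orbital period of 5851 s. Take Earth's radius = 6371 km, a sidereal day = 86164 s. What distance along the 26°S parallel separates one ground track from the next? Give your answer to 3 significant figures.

2440 km

Node shift per orbit = (5851.0/86164) × 360° = 24.45°.
Equatorial spacing = 24.45 × 111.2 km/° = 2718 km.
At 26° latitude, spacing = 2718 × cos(26°) = 2443 km.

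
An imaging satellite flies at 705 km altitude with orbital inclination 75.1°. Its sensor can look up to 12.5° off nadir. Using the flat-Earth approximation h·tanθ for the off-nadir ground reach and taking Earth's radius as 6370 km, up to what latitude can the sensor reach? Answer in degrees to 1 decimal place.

76.5°

For a prograde orbit the ground track reaches latitude ±i = ±75.1°.
Sensor half-swath on the ground ≈ 705·tan(12.5°) = 156 km = 1.41° of latitude.
Maximum observable latitude ≈ 75.1 + 1.41 = 76.5°.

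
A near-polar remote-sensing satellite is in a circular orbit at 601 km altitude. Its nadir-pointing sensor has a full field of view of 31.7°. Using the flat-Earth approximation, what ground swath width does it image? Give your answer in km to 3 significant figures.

Half-angle = 31.7°/2 = 15.85°.
Swath width ≈ 2h·tan(θ/2) = 2 × 601 × tan(15.85°) = 341.3 km.

341 km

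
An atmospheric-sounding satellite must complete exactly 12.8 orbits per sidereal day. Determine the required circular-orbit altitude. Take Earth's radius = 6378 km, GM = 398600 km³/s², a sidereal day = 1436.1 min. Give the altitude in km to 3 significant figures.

Required period T = 86166 / 12.8 = 6731.7 s.
From T = 2π√(a³/μ): a = (μ T²/4π²)^(1/3) = (398600 × 6731.7² / 4π²)^(1/3) = 7706 km.
Altitude h = a − R = 7706 − 6378 = 1328 km.

1330 km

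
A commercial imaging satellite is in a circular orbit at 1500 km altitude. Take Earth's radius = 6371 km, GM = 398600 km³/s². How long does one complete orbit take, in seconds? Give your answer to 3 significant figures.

Semi-major axis a = 6371 + 1500 = 7871 km. Period T = 2π√(a³/μ) = 2π√(7871³/398600) = 6949.5 s = 115.83 min.

6950 seconds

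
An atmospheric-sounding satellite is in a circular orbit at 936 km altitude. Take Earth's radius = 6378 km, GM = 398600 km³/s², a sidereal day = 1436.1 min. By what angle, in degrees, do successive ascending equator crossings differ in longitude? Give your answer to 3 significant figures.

Semi-major axis a = 6378 + 936 = 7314 km. Period T = 2π√(a³/μ) = 2π√(7314³/398600) = 6225.1 s = 103.75 min.
During one orbit Earth rotates (6225.1 / 86166) × 360° = 26.01°.

26.0°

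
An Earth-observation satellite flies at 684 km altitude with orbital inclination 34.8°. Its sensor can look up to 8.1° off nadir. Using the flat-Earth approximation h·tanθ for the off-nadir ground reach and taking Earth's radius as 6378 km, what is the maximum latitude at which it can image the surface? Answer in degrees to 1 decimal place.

35.7°

For a prograde orbit the ground track reaches latitude ±i = ±34.8°.
Sensor half-swath on the ground ≈ 684·tan(8.1°) = 97 km = 0.87° of latitude.
Maximum observable latitude ≈ 34.8 + 0.87 = 35.7°.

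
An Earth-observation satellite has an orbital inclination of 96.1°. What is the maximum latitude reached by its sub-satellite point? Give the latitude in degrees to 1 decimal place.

Retrograde orbit: the ground track reaches ±(180° − i) = ±(180 − 96.1) = ±83.9°.

83.9°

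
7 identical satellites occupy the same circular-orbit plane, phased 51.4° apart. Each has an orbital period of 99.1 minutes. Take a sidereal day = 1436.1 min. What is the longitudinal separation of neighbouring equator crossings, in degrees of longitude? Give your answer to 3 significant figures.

3.55°

T = 99.1 min = 5946.0 s.
Single-satellite node shift = (5946.0/86166) × 360° = 24.84°.
With 7 satellites evenly phased, successive equator crossings are 24.84/7 = 3.549° apart.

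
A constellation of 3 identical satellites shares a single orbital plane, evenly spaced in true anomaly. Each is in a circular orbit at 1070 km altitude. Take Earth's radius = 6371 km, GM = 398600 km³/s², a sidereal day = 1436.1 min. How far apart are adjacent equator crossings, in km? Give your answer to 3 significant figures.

989 km

Semi-major axis a = 6371 + 1070 = 7441 km. Period T = 2π√(a³/μ) = 2π√(7441³/398600) = 6387.9 s = 106.47 min.
Single-satellite node shift = (6387.9/86166) × 360° = 26.69°.
With 3 satellites evenly phased, successive equator crossings are 26.69/3 = 8.896° apart.
That is 8.896 × 111.2 = 989 km at the equator.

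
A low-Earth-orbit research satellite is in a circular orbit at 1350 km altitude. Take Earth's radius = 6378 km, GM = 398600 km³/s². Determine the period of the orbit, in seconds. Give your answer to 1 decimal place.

Semi-major axis a = 6378 + 1350 = 7728 km. Period T = 2π√(a³/μ) = 2π√(7728³/398600) = 6761.0 s = 112.68 min.

6761.0 seconds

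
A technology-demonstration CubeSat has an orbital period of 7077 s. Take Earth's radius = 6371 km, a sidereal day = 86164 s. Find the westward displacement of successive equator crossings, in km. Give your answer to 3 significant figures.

During one orbit Earth rotates (7077.0 / 86164) × 360° = 29.57°.
At the equator that is 29.57° × (2π·6371/360) km/° = 29.57 × 111.2 = 3288 km.

3290 km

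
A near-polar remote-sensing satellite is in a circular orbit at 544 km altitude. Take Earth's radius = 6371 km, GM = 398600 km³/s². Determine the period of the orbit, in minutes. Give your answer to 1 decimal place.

Semi-major axis a = 6371 + 544 = 6915 km. Period T = 2π√(a³/μ) = 2π√(6915³/398600) = 5722.7 s = 95.38 min.

95.4 min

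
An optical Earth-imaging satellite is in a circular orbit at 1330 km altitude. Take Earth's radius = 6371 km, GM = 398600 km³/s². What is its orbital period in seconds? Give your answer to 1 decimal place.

Semi-major axis a = 6371 + 1330 = 7701 km. Period T = 2π√(a³/μ) = 2π√(7701³/398600) = 6725.6 s = 112.09 min.

6725.6 seconds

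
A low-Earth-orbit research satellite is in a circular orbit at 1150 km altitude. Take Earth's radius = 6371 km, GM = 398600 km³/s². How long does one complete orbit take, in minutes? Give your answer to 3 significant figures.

Semi-major axis a = 6371 + 1150 = 7521 km. Period T = 2π√(a³/μ) = 2π√(7521³/398600) = 6491.2 s = 108.19 min.

108 min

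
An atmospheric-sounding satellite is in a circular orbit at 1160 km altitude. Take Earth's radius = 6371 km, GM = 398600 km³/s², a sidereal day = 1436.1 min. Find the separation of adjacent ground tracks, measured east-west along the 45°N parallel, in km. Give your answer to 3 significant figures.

2140 km

Semi-major axis a = 6371 + 1160 = 7531 km. Period T = 2π√(a³/μ) = 2π√(7531³/398600) = 6504.1 s = 108.40 min.
Node shift per orbit = (6504.1/86166) × 360° = 27.17°.
Equatorial spacing = 27.17 × 111.2 km/° = 3022 km.
At 45° latitude, spacing = 3022 × cos(45°) = 2137 km.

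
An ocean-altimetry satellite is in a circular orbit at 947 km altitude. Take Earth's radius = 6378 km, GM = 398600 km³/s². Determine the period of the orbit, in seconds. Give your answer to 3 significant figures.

6240 seconds

Semi-major axis a = 6378 + 947 = 7325 km. Period T = 2π√(a³/μ) = 2π√(7325³/398600) = 6239.1 s = 103.99 min.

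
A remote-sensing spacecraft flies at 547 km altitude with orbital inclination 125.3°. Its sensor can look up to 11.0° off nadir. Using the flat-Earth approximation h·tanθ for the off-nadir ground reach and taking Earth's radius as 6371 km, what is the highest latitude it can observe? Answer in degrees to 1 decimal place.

Retrograde orbit: the ground track reaches ±(180° − i) = ±(180 − 125.3) = ±54.7°.
Sensor half-swath on the ground ≈ 547·tan(11.0°) = 106 km = 0.96° of latitude.
Maximum observable latitude ≈ 54.7 + 0.96 = 55.7°.

55.7°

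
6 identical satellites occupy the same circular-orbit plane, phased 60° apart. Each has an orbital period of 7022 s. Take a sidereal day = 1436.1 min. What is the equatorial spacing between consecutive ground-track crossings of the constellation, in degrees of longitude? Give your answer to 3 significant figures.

4.89°

Single-satellite node shift = (7022.0/86166) × 360° = 29.34°.
With 6 satellites evenly phased, successive equator crossings are 29.34/6 = 4.890° apart.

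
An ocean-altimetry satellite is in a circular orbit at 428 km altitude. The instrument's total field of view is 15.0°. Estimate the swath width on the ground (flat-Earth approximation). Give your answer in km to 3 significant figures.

113 km

Half-angle = 15.0°/2 = 7.5°.
Swath width ≈ 2h·tan(θ/2) = 2 × 428 × tan(7.5°) = 112.7 km.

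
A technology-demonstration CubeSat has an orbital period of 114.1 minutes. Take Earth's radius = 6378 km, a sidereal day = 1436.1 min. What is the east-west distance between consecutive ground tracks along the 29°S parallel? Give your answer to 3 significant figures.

2780 km

T = 114.1 min = 6846.0 s.
Node shift per orbit = (6846.0/86166) × 360° = 28.60°.
Equatorial spacing = 28.60 × 111.3 km/° = 3184 km.
At 29° latitude, spacing = 3184 × cos(29°) = 2785 km.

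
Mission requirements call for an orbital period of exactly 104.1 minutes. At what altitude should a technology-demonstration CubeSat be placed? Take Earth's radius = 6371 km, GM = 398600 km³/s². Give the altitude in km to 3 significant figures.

T = 104.1 min = 6246.0 s.
From T = 2π√(a³/μ): a = (μ T²/4π²)^(1/3) = (398600 × 6246.0² / 4π²)^(1/3) = 7330 km.
Altitude h = a − R = 7330 − 6371 = 959 km.

959 km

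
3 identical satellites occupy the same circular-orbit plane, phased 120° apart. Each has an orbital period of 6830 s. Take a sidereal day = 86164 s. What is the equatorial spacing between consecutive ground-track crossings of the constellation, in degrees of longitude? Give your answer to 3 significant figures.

Single-satellite node shift = (6830.0/86164) × 360° = 28.54°.
With 3 satellites evenly phased, successive equator crossings are 28.54/3 = 9.512° apart.

9.51°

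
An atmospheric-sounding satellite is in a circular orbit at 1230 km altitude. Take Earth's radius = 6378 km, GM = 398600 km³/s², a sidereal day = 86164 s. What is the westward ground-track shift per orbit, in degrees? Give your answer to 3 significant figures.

27.6°

Semi-major axis a = 6378 + 1230 = 7608 km. Period T = 2π√(a³/μ) = 2π√(7608³/398600) = 6604.2 s = 110.07 min.
During one orbit Earth rotates (6604.2 / 86164) × 360° = 27.59°.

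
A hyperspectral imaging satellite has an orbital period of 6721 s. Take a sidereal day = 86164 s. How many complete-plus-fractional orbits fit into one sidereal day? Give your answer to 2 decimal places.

12.82

Orbits per sidereal day = 86164 / 6721.0 = 12.820.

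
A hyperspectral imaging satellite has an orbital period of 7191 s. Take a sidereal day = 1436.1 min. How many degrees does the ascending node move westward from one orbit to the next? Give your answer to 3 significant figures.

30.0°

During one orbit Earth rotates (7191.0 / 86166) × 360° = 30.04°.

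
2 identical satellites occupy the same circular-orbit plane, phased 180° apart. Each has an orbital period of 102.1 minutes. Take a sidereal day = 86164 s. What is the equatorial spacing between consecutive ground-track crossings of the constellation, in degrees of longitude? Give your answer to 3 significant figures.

T = 102.1 min = 6126.0 s.
Single-satellite node shift = (6126.0/86164) × 360° = 25.59°.
With 2 satellites evenly phased, successive equator crossings are 25.59/2 = 12.797° apart.

12.8°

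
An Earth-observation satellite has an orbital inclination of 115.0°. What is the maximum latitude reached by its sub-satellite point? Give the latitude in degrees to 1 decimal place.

65.0°

Retrograde orbit: the ground track reaches ±(180° − i) = ±(180 − 115.0) = ±65.0°.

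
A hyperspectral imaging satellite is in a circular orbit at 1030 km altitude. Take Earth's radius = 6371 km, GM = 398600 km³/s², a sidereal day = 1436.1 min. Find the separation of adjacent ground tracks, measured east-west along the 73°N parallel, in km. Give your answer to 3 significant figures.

Semi-major axis a = 6371 + 1030 = 7401 km. Period T = 2π√(a³/μ) = 2π√(7401³/398600) = 6336.5 s = 105.61 min.
Node shift per orbit = (6336.5/86166) × 360° = 26.47°.
Equatorial spacing = 26.47 × 111.2 km/° = 2944 km.
At 73° latitude, spacing = 2944 × cos(73°) = 861 km.

861 km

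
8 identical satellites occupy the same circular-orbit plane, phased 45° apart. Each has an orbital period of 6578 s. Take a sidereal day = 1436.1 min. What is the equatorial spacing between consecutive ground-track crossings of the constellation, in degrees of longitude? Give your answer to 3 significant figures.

Single-satellite node shift = (6578.0/86166) × 360° = 27.48°.
With 8 satellites evenly phased, successive equator crossings are 27.48/8 = 3.435° apart.

3.44°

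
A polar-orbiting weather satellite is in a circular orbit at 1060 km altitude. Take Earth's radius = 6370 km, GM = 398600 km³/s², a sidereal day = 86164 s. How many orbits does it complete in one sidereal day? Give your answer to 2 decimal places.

13.52

Semi-major axis a = 6370 + 1060 = 7430 km. Period T = 2π√(a³/μ) = 2π√(7430³/398600) = 6373.7 s = 106.23 min.
Orbits per sidereal day = 86164 / 6373.7 = 13.519.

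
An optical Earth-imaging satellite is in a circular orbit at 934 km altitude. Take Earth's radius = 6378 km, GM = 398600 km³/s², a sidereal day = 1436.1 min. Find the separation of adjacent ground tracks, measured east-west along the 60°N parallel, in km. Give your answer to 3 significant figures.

Semi-major axis a = 6378 + 934 = 7312 km. Period T = 2π√(a³/μ) = 2π√(7312³/398600) = 6222.5 s = 103.71 min.
Node shift per orbit = (6222.5/86166) × 360° = 26.00°.
Equatorial spacing = 26.00 × 111.3 km/° = 2894 km.
At 60° latitude, spacing = 2894 × cos(60°) = 1447 km.

1450 km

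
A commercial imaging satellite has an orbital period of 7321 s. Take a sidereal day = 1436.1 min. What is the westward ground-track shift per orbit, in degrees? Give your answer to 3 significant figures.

During one orbit Earth rotates (7321.0 / 86166) × 360° = 30.59°.

30.6°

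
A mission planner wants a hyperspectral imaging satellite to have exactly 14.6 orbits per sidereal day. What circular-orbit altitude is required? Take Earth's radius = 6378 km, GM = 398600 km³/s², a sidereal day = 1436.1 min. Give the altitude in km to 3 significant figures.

681 km

Required period T = 86166 / 14.6 = 5901.8 s.
From T = 2π√(a³/μ): a = (μ T²/4π²)^(1/3) = (398600 × 5901.8² / 4π²)^(1/3) = 7059 km.
Altitude h = a − R = 7059 − 6378 = 681 km.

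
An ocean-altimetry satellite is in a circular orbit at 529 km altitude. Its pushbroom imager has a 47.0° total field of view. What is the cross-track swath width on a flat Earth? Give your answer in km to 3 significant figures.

460 km

Half-angle = 47.0°/2 = 23.5°.
Swath width ≈ 2h·tan(θ/2) = 2 × 529 × tan(23.5°) = 460.0 km.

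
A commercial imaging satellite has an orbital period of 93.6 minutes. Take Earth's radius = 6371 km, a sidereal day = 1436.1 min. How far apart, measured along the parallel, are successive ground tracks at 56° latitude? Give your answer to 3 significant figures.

T = 93.6 min = 5616.0 s.
Node shift per orbit = (5616.0/86166) × 360° = 23.46°.
Equatorial spacing = 23.46 × 111.2 km/° = 2609 km.
At 56° latitude, spacing = 2609 × cos(56°) = 1459 km.

1460 km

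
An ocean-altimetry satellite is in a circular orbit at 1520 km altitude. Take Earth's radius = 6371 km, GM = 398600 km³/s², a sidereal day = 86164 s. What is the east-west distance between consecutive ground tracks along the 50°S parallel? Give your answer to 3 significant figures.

Semi-major axis a = 6371 + 1520 = 7891 km. Period T = 2π√(a³/μ) = 2π√(7891³/398600) = 6976.0 s = 116.27 min.
Node shift per orbit = (6976.0/86164) × 360° = 29.15°.
Equatorial spacing = 29.15 × 111.2 km/° = 3241 km.
At 50° latitude, spacing = 3241 × cos(50°) = 2083 km.

2080 km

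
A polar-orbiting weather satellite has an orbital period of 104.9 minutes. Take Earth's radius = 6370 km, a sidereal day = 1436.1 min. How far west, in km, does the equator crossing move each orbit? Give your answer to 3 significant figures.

T = 104.9 min = 6294.0 s.
During one orbit Earth rotates (6294.0 / 86166) × 360° = 26.30°.
At the equator that is 26.30° × (2π·6370/360) km/° = 26.30 × 111.2 = 2924 km.

2920 km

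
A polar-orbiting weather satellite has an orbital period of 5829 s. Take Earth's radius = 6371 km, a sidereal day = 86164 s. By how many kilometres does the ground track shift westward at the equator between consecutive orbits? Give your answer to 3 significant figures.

2710 km

During one orbit Earth rotates (5829.0 / 86164) × 360° = 24.35°.
At the equator that is 24.35° × (2π·6371/360) km/° = 24.35 × 111.2 = 2708 km.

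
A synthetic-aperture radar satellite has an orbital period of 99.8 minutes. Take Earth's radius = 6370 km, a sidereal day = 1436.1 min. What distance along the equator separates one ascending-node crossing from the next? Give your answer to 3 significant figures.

2780 km

T = 99.8 min = 5988.0 s.
During one orbit Earth rotates (5988.0 / 86166) × 360° = 25.02°.
At the equator that is 25.02° × (2π·6370/360) km/° = 25.02 × 111.2 = 2781 km.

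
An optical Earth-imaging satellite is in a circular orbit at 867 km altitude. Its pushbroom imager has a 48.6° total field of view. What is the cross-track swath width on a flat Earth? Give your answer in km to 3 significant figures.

Half-angle = 48.6°/2 = 24.3°.
Swath width ≈ 2h·tan(θ/2) = 2 × 867 × tan(24.3°) = 782.9 km.

783 km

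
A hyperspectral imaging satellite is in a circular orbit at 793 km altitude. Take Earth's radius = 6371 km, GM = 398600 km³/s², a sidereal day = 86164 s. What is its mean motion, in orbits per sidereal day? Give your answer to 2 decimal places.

14.28

Semi-major axis a = 6371 + 793 = 7164 km. Period T = 2π√(a³/μ) = 2π√(7164³/398600) = 6034.5 s = 100.58 min.
Orbits per sidereal day = 86164 / 6034.5 = 14.278.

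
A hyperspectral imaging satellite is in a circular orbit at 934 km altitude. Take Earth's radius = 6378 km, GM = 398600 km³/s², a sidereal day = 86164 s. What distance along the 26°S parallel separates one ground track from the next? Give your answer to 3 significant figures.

2600 km

Semi-major axis a = 6378 + 934 = 7312 km. Period T = 2π√(a³/μ) = 2π√(7312³/398600) = 6222.5 s = 103.71 min.
Node shift per orbit = (6222.5/86164) × 360° = 26.00°.
Equatorial spacing = 26.00 × 111.3 km/° = 2894 km.
At 26° latitude, spacing = 2894 × cos(26°) = 2601 km.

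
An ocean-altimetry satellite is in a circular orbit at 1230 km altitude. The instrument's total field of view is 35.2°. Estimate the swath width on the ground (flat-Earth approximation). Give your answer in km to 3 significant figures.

780 km

Half-angle = 35.2°/2 = 17.6°.
Swath width ≈ 2h·tan(θ/2) = 2 × 1230 × tan(17.6°) = 780.4 km.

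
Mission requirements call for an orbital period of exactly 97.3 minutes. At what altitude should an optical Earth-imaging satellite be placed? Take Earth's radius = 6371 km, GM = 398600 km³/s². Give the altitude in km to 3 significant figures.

637 km

T = 97.3 min = 5838.0 s.
From T = 2π√(a³/μ): a = (μ T²/4π²)^(1/3) = (398600 × 5838.0² / 4π²)^(1/3) = 7008 km.
Altitude h = a − R = 7008 − 6371 = 637 km.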